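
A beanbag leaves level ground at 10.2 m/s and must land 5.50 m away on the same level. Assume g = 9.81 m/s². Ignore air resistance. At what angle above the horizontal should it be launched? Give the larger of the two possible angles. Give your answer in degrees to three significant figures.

From R = (v₀²/g) sin 2θ: sin 2θ = 9.81 × 5.50 / 104.04 = 0.5186.
2θ = 31.24° or 180° − 31.24° = 148.8°, so θ = 15.62° or 74.38°.
The larger angle is 74.38°.

74.4°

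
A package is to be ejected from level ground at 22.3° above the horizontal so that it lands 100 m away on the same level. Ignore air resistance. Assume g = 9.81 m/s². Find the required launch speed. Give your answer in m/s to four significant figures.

37.38 m/s

On level ground R = v₀² sin 2θ / g ⇒ v₀ = √(gR / sin 2θ).
v₀ = √(9.81 × 100 / sin 44.60°) = √(981.0 / 0.7022) = √1397.1 = 37.38 m/s.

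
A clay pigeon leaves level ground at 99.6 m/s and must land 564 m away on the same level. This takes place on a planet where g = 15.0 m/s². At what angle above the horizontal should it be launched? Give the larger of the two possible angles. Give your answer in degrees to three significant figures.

60.7°

R = v₀² sin 2θ / g gives sin 2θ = gR/v₀² = 15.0·564/99.6² = 0.8528.
2θ = 58.52° or 180° − 58.52° = 121.5°, so θ = 29.26° or 60.74°.
The larger angle is 60.74°.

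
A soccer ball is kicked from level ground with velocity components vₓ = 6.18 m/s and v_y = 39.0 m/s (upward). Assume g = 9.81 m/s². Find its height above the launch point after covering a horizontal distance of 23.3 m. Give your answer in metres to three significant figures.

77.3 m

At x = 23.3 m, t = x/vₓ = 23.3/6.180 = 3.770 s.
Height: y = v_y0 t − ½ g t² = 39.00 × 3.770 − 4.905 × 3.770² = 147.0 − 69.72 = 77.32 m.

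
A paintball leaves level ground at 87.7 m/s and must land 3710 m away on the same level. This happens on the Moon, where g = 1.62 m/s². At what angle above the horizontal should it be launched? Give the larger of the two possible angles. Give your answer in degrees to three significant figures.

R = v₀² sin 2θ / g gives sin 2θ = gR/v₀² = 1.62·3710/87.7² = 0.7814.
2θ = 51.39° or 180° − 51.39° = 128.6°, so θ = 25.70° or 64.30°.
The larger angle is 64.30°.

64.3°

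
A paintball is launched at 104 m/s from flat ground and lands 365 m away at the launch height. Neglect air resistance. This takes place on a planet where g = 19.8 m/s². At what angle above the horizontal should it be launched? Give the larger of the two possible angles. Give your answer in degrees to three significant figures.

R = v₀² sin 2θ / g gives sin 2θ = gR/v₀² = 19.8·365/104² = 0.6682.
2θ = 41.93° or 180° − 41.93° = 138.1°, so θ = 20.96° or 69.04°.
The larger angle is 69.04°.

69.0°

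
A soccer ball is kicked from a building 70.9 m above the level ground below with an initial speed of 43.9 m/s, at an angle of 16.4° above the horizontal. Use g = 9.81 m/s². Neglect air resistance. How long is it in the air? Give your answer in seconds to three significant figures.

Resolve: vₓ = 43.90 cos 16.4° = 42.11 m/s and v_y0 = 43.90 sin 16.4° = 12.39 m/s.
With up positive and y = 0 at the ground: y(t) = 70.9 + (12.39) t − 4.905 t². Setting y = 0 and taking the positive root: t = [12.39 + √(12.39² + 2·9.81·70.9)] / 9.81 = (12.39 + 39.30) / 9.81 = 5.270 s.

5.27 s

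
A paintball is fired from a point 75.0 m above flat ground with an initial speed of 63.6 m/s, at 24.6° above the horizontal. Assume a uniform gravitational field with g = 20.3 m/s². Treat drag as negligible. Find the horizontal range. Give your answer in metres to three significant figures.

250 m

vₓ = 63.60 cos 24.6° = 57.83 m/s; v_y0 = 63.60 sin 24.6° = 26.48 m/s.
With up positive and y = 0 at the ground: y(t) = 75.0 + (26.48) t − 10.15 t². Setting y = 0 and taking the positive root: t = [26.48 + √(26.48² + 2·20.3·75.0)] / 20.3 = (26.48 + 61.20) / 20.3 = 4.319 s.
Horizontal distance: R = vₓ t = 57.83 × 4.319 = 249.8 m.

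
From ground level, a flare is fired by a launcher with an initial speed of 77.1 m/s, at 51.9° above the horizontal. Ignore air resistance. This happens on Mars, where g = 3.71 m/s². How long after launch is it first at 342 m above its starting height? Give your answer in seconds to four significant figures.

7.239 s

Resolve: vₓ = 77.10 cos 51.9° = 47.57 m/s and v_y0 = 77.10 sin 51.9° = 60.67 m/s.
Require v_y0 t − ½ g t² = 342, i.e. 1.855 t² − 60.67 t + 342 = 0.
t = [60.67 ± √(60.67² − 2·3.71·342)] / 3.71 = (60.67 ± 33.82) / 3.71, so t = 7.239 s or t = 25.47 s.
The first (ascending) time is 7.239 s.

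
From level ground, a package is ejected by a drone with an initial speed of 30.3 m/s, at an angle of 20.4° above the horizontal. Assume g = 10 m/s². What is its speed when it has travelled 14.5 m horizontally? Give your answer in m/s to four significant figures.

Resolve: vₓ = 30.30 cos 20.4° = 28.40 m/s and v_y0 = 30.30 sin 20.4° = 10.56 m/s.
At x = 14.5 m, t = x/vₓ = 14.5/28.40 = 0.5106 s.
Vertical velocity there: v_y = v_y0 − g t = 10.56 − 10.0 × 0.5106 = 5.456 m/s.
Speed: √(vₓ² + v_y²) = √(28.40² + 5.456²) = 28.92 m/s.

28.92 m/s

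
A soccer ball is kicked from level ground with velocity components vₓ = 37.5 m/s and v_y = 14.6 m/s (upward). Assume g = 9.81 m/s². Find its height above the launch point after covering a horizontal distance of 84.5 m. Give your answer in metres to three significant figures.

7.99 m

Time to reach x = 84.5 m: t = x/vₓ = 84.5/37.50 = 2.253 s.
Height: y = v_y0 t − ½ g t² = 14.60 × 2.253 − 4.905 × 2.253² = 32.90 − 24.91 = 7.993 m.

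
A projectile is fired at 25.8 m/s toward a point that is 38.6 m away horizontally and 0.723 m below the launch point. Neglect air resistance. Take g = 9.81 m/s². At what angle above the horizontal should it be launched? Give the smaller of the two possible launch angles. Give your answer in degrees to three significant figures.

16.1°

Trajectory: y = x tanθ − g x² (1 + tan²θ)/(2v₀²). With x = 38.6, y = −0.723, v₀ = 25.8, g = 9.81:
10.98 tan²θ − 38.6 tanθ + (10.26) = 0.
tanθ = [38.6 ± √(38.6² − 4 × 10.98 × (10.26))] / (2 × 10.98) = (38.6 ± 32.24) / 21.96, giving tanθ = 0.2896 or 3.226.
θ = 16.15° or 72.78°; the smaller is 16.15°.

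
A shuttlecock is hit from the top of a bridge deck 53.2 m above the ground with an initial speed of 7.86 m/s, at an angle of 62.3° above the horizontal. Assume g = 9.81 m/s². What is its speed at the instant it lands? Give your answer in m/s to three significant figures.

33.3 m/s

Components: vₓ = 7.860 cos 62.3° = 3.654 m/s, v_y0 = 7.860 sin 62.3° = 6.959 m/s.
Vertical motion (up positive, ground at y = 0): 4.905 t² − (6.959) t − 53.2 = 0, so t = (6.959 + √(6.959² + 2·9.81·53.2)) / 9.81 = (6.959 + 33.05) / 9.81 = 4.078 s.
Vertical velocity at impact: v_y = v_y0 − g t = 6.959 − 9.81 × 4.078 = −33.05 m/s.
Speed: |v| = √(vₓ² + v_y²) = √(3.654² + 33.05²) = 33.25 m/s.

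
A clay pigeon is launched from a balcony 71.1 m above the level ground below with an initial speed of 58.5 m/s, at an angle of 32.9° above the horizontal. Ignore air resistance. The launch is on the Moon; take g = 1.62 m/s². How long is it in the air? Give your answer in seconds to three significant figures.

vₓ = 58.50 cos 32.9° = 49.12 m/s; v_y0 = 58.50 sin 32.9° = 31.78 m/s.
With up positive and y = 0 at the ground: y(t) = 71.1 + (31.78) t − 0.8100 t². Setting y = 0 and taking the positive root: t = [31.78 + √(31.78² + 2·1.62·71.1)] / 1.62 = (31.78 + 35.21) / 1.62 = 41.35 s.

41.4 s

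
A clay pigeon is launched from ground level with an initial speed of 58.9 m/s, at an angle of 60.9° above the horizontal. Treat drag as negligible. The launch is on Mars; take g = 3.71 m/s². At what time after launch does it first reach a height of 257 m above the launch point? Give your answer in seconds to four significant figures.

Horizontal component vₓ = 58.90 cos 60.9° = 28.65 m/s; vertical v_y0 = 58.90 sin 60.9° = 51.47 m/s.
Require v_y0 t − ½ g t² = 257, i.e. 1.855 t² − 51.47 t + 257 = 0.
t = [51.47 ± √(51.47² − 2·3.71·257)] / 3.71 = (51.47 ± 27.23) / 3.71, so t = 6.531 s or t = 21.21 s.
The first (ascending) time is 6.531 s.

6.531 s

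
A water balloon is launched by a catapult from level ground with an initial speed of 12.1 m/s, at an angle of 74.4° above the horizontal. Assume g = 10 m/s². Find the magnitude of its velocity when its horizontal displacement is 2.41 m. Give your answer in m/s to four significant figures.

5.351 m/s

Components: vₓ = 12.10 cos 74.4° = 3.254 m/s, v_y0 = 12.10 sin 74.4° = 11.65 m/s.
Time to reach x = 2.41 m: t = x/vₓ = 2.41/3.254 = 0.7406 s.
Vertical velocity there: v_y = v_y0 − g t = 11.65 − 10.0 × 0.7406 = 4.248 m/s.
Speed: √(vₓ² + v_y²) = √(3.254² + 4.248²) = 5.351 m/s.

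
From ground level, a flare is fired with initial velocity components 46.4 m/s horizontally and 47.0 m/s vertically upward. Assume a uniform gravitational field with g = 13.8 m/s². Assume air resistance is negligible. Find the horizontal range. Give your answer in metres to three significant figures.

Flight time T = 2 v_y0 / g = 6.812 s.
Horizontal distance R = vₓ T = 46.40 × 6.812 = 316.1 m.

316 m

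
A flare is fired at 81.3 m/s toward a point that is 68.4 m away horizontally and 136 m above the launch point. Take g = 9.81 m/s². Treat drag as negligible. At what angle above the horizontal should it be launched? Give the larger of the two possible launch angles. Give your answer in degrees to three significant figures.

86.7°

Trajectory: y = x tanθ − g x² (1 + tan²θ)/(2v₀²). With x = 68.4, y = 136, v₀ = 81.3, g = 9.81:
3.472 tan²θ − 68.4 tanθ + (139.5) = 0.
tanθ = [68.4 ± √(68.4² − 4 × 3.472 × (139.5))] / (2 × 3.472) = (68.4 ± 52.36) / 6.944, giving tanθ = 2.310 or 17.39.
θ = 66.59° or 86.71°; the larger is 86.71°.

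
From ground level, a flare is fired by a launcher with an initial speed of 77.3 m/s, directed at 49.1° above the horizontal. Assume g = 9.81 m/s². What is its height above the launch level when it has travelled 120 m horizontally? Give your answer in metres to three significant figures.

111 m

Horizontal component vₓ = 77.30 cos 49.1° = 50.61 m/s; vertical v_y0 = 77.30 sin 49.1° = 58.43 m/s.
At x = 120 m, t = x/vₓ = 120/50.61 = 2.371 s.
Height: y = v_y0 t − ½ g t² = 58.43 × 2.371 − 4.905 × 2.371² = 138.5 − 27.57 = 111.0 m.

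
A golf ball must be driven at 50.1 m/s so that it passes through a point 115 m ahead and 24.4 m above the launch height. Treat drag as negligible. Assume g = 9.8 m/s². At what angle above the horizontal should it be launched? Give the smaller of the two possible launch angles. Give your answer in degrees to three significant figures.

Trajectory: y = x tanθ − g x² (1 + tan²θ)/(2v₀²). With x = 115, y = 24.4, v₀ = 50.1, g = 9.80:
25.82 tan²θ − 115 tanθ + (50.22) = 0.
tanθ = [115 ± √(115² − 4 × 25.82 × (50.22))] / (2 × 25.82) = (115 ± 89.66) / 51.64, giving tanθ = 0.4907 or 3.964.
θ = 26.14° or 75.84°; the smaller is 26.14°.

26.1°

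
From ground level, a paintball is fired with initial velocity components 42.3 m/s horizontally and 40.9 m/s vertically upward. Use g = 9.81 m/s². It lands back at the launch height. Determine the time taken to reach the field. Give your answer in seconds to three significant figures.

8.34 s

Landing at launch height ⇒ T = 2 v_y0 / g = 2 × 40.90 / 9.81 = 8.338 s.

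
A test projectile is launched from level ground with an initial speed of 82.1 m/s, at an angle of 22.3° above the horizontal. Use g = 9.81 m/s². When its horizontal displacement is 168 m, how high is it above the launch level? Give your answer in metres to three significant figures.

vₓ = 82.10 cos 22.3° = 75.96 m/s; v_y0 = 82.10 sin 22.3° = 31.15 m/s.
At x = 168 m, t = x/vₓ = 168/75.96 = 2.212 s.
Height: y = v_y0 t − ½ g t² = 31.15 × 2.212 − 4.905 × 2.212² = 68.90 − 23.99 = 44.91 m.

44.9 m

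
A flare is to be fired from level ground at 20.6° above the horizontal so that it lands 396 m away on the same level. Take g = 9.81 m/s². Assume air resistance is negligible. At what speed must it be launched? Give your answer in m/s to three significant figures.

Level-ground range: R = v₀² sin(2θ)/g, so v₀ = √(gR / sin 2θ).
v₀ = √(9.81 × 396 / sin 41.20°) = √(3885 / 0.6587) = √5897.7 = 76.80 m/s.

76.8 m/s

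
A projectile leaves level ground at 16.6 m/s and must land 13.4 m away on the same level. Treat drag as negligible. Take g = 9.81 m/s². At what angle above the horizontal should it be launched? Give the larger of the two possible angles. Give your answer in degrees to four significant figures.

From R = (v₀²/g) sin 2θ: sin 2θ = 9.81 × 13.4 / 275.56 = 0.4770.
2θ = 28.49° or 180° − 28.49° = 151.5°, so θ = 14.25° or 75.75°.
The larger angle is 75.75°.

75.75°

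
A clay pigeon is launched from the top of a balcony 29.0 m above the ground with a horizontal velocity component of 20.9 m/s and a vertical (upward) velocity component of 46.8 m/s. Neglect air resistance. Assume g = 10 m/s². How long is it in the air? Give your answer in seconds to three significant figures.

9.94 s

With up positive and y = 0 at the ground: y(t) = 29.0 + (46.80) t − 5.000 t². Setting y = 0 and taking the positive root: t = [46.80 + √(46.80² + 2·10.0·29.0)] / 10.0 = (46.80 + 52.63) / 10.0 = 9.943 s.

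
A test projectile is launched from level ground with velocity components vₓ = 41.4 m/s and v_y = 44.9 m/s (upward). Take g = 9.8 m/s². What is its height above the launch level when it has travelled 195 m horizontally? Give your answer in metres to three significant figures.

At x = 195 m, t = x/vₓ = 195/41.40 = 4.710 s.
Height: y = v_y0 t − ½ g t² = 44.90 × 4.710 − 4.900 × 4.710² = 211.5 − 108.7 = 102.8 m.

103 m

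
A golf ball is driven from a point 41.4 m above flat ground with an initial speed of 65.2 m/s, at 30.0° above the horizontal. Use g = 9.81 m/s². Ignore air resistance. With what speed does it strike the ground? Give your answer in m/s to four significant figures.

Horizontal component vₓ = 65.20 cos 30.0° = 56.46 m/s; vertical v_y0 = 65.20 sin 30.0° = 32.60 m/s.
With up positive and y = 0 at the ground: y(t) = 41.4 + (32.60) t − 4.905 t². Setting y = 0 and taking the positive root: t = [32.60 + √(32.60² + 2·9.81·41.4)] / 9.81 = (32.60 + 43.30) / 9.81 = 7.737 s.
Vertical velocity at impact: v_y = v_y0 − g t = 32.60 − 9.81 × 7.737 = −43.30 m/s.
Speed: |v| = √(vₓ² + v_y²) = √(56.46² + 43.30²) = 71.16 m/s.

71.16 m/s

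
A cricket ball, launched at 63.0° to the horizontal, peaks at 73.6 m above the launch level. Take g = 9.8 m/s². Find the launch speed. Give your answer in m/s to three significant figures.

42.6 m/s

At the peak v_y = 0, so v_y0 = √(2gH) = √(2 × 9.80 × 73.6) = 37.98 m/s.
v_y0 = v₀ sin θ ⇒ v₀ = 37.98 / sin 63.0° = 42.63 m/s.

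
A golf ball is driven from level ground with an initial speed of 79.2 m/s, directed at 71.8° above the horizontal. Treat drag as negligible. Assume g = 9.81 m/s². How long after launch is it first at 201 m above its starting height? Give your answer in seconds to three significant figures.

3.45 s

Horizontal component vₓ = 79.20 cos 71.8° = 24.74 m/s; vertical v_y0 = 79.20 sin 71.8° = 75.24 m/s.
Height y(t) = 75.24 t − 4.905 t² = 201 gives 4.905 t² − 75.24 t + 201 = 0.
Quadratic formula: t = (75.24 ± √1717.1) / 9.81 = (75.24 ± 41.44) / 9.81 → t = 3.445 s or 11.89 s.
The first (ascending) time is 3.445 s.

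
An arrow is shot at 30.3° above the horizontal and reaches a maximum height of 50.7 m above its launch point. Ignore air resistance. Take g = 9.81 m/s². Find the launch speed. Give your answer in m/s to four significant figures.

62.51 m/s

At the peak v_y = 0, so v_y0 = √(2gH) = √(2 × 9.81 × 50.7) = 31.54 m/s.
v_y0 = v₀ sin θ ⇒ v₀ = 31.54 / sin 30.3° = 62.51 m/s.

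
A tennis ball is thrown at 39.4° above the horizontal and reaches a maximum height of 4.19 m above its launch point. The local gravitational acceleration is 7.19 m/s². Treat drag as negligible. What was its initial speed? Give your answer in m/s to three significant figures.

12.2 m/s

At the peak v_y = 0, so v_y0 = √(2gH) = √(2 × 7.19 × 4.19) = 7.762 m/s.
v_y0 = v₀ sin θ ⇒ v₀ = 7.762 / sin 39.4° = 12.23 m/s.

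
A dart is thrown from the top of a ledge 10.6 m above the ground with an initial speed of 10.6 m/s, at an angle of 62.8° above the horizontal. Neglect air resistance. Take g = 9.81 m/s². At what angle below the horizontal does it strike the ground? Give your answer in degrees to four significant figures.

74.29°

Resolve: vₓ = 10.60 cos 62.8° = 4.845 m/s and v_y0 = 10.60 sin 62.8° = 9.428 m/s.
With up positive and y = 0 at the ground: y(t) = 10.6 + (9.428) t − 4.905 t². Setting y = 0 and taking the positive root: t = [9.428 + √(9.428² + 2·9.81·10.6)] / 9.81 = (9.428 + 17.23) / 9.81 = 2.717 s.
At impact: v_y = v_y0 − g t = −17.23 m/s; vₓ = 4.845 m/s.
Angle below horizontal: arctan(|v_y|/vₓ) = arctan(17.23/4.845) = 74.29°.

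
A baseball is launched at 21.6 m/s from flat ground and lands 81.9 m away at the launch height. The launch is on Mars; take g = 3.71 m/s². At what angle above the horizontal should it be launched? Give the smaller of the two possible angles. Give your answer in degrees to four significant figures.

R = v₀² sin 2θ / g gives sin 2θ = gR/v₀² = 3.71·81.9/21.6² = 0.6513.
2θ = 40.64° or 180° − 40.64° = 139.4°, so θ = 20.32° or 69.68°.
The smaller angle is 20.32°.

20.32°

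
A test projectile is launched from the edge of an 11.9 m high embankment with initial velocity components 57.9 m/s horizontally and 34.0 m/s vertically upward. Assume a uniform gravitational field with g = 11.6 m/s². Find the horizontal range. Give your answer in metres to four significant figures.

Vertical motion (up positive, ground at y = 0): 5.800 t² − (34.00) t − 11.9 = 0, so t = (34.00 + √(34.00² + 2·11.6·11.9)) / 11.6 = (34.00 + 37.84) / 11.6 = 6.193 s.
Horizontal distance: R = vₓ t = 57.90 × 6.193 = 358.6 m.

358.6 m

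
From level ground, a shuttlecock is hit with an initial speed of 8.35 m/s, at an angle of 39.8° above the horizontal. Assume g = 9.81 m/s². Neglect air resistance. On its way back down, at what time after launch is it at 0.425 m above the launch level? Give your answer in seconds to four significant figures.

Components: vₓ = 8.350 cos 39.8° = 6.415 m/s, v_y0 = 8.350 sin 39.8° = 5.345 m/s.
Require v_y0 t − ½ g t² = 0.425, i.e. 4.905 t² − 5.345 t + 0.425 = 0.
t = [5.345 ± √(5.345² − 2·9.81·0.425)] / 9.81 = (5.345 ± 4.498) / 9.81, so t = 0.08636 s or t = 1.003 s.
The descending-branch root is 1.003 s.

1.003 s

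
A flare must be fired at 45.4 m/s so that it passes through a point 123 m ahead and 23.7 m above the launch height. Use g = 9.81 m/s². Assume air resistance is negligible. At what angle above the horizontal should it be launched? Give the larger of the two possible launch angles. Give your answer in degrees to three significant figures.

70.5°

Trajectory: y = x tanθ − g x² (1 + tan²θ)/(2v₀²). With x = 123, y = 23.7, v₀ = 45.4, g = 9.81:
36.00 tan²θ − 123 tanθ + (59.70) = 0.
tanθ = [123 ± √(123² − 4 × 36.00 × (59.70))] / (2 × 36.00) = (123 ± 80.82) / 72.01, giving tanθ = 0.5859 or 2.831.
θ = 30.36° or 70.54°; the larger is 70.54°.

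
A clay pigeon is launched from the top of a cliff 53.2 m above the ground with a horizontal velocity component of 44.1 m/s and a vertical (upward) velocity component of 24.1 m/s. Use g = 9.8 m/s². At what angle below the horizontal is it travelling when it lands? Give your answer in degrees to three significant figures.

42.4°

Vertical motion (up positive, ground at y = 0): 4.900 t² − (24.10) t − 53.2 = 0, so t = (24.10 + √(24.10² + 2·9.80·53.2)) / 9.80 = (24.10 + 40.29) / 9.80 = 6.571 s.
At impact: v_y = v_y0 − g t = −40.29 m/s; vₓ = 44.10 m/s.
Angle below horizontal: arctan(|v_y|/vₓ) = arctan(40.29/44.10) = 42.42°.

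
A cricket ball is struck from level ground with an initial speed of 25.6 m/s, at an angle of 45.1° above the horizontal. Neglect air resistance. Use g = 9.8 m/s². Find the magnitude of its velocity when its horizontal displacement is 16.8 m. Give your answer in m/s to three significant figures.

Components: vₓ = 25.60 cos 45.1° = 18.07 m/s, v_y0 = 25.60 sin 45.1° = 18.13 m/s.
At x = 16.8 m, t = x/vₓ = 16.8/18.07 = 0.9297 s.
Vertical velocity there: v_y = v_y0 − g t = 18.13 − 9.80 × 0.9297 = 9.022 m/s.
Speed: √(vₓ² + v_y²) = √(18.07² + 9.022²) = 20.20 m/s.

20.2 m/s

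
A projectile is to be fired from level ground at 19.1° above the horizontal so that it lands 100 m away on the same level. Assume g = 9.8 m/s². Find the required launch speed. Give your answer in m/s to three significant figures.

From R = (v₀² / g) sin 2θ: v₀ = √(gR / sin 2θ).
v₀ = √(9.80 × 100 / sin 38.20°) = √(980.0 / 0.6184) = √1584.7 = 39.81 m/s.

39.8 m/s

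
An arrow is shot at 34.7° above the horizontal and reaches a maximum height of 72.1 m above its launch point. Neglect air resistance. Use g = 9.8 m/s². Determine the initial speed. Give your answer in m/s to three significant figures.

At the peak v_y = 0, so v_y0 = √(2gH) = √(2 × 9.80 × 72.1) = 37.59 m/s.
v_y0 = v₀ sin θ ⇒ v₀ = 37.59 / sin 34.7° = 66.03 m/s.

66.0 m/s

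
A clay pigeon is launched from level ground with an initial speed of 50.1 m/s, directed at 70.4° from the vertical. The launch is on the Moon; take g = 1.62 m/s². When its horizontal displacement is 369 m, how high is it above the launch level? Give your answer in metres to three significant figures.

vₓ = 50.10 sin 70.4° = 47.20 m/s; v_y0 = 50.10 cos 70.4° = 16.81 m/s.
x = vₓ t ⇒ t = 369/47.20 = 7.818 s.
Height: y = v_y0 t − ½ g t² = 16.81 × 7.818 − 0.8100 × 7.818² = 131.4 − 49.51 = 81.88 m.

81.9 m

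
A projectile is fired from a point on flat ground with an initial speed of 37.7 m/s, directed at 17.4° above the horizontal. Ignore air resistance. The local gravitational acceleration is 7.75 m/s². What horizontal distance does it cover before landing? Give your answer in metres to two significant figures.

Resolve: vₓ = 37.70 cos 17.4° = 35.97 m/s and v_y0 = 37.70 sin 17.4° = 11.27 m/s.
Time aloft: T = 2 v_y0 / g = 2 × 11.27 / 7.75 = 2.909 s.
Range: R = vₓ T = 35.97 × 2.909 = 104.7 m.

100 m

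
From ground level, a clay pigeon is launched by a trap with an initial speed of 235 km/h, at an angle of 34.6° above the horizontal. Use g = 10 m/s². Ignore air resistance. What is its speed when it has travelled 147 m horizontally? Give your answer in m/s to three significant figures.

Convert: 235 km/h = 235/3.6 = 65.28 m/s.
Horizontal component vₓ = 65.28 cos 34.6° = 53.73 m/s; vertical v_y0 = 65.28 sin 34.6° = 37.07 m/s.
x = vₓ t ⇒ t = 147/53.73 = 2.736 s.
Vertical velocity there: v_y = v_y0 − g t = 37.07 − 10.0 × 2.736 = 9.710 m/s.
Speed: √(vₓ² + v_y²) = √(53.73² + 9.710²) = 54.60 m/s.

54.6 m/s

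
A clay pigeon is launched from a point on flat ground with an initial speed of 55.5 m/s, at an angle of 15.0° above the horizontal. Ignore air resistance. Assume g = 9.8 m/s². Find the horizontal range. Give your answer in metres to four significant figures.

vₓ = 55.50 cos 15.0° = 53.61 m/s; v_y0 = 55.50 sin 15.0° = 14.36 m/s.
Time aloft: T = 2 v_y0 / g = 2 × 14.36 / 9.80 = 2.932 s.
Range: R = vₓ T = 53.61 × 2.932 = 157.2 m.

157.2 m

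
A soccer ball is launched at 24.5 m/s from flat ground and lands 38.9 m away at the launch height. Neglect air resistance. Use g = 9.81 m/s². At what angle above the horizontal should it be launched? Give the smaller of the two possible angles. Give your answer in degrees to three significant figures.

19.7°

Level-ground range R = v₀² sin(2θ)/g ⇒ sin(2θ) = gR/v₀² = 9.81 × 38.9 / 24.5² = 0.6358.
2θ = 39.48° or 180° − 39.48° = 140.5°, so θ = 19.74° or 70.26°.
The smaller angle is 19.74°.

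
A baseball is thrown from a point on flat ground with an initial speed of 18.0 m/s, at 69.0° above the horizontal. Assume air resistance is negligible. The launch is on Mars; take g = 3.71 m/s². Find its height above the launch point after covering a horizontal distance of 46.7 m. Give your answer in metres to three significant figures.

24.4 m

Resolve: vₓ = 18.00 cos 69.0° = 6.451 m/s and v_y0 = 18.00 sin 69.0° = 16.80 m/s.
At x = 46.7 m, t = x/vₓ = 46.7/6.451 = 7.240 s.
Height: y = v_y0 t − ½ g t² = 16.80 × 7.240 − 1.855 × 7.240² = 121.7 − 97.22 = 24.43 m.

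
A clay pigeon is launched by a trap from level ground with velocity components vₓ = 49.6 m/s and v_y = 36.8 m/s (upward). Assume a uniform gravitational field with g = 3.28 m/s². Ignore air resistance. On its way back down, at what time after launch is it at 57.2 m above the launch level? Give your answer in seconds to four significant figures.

20.76 s

Height y(t) = 36.80 t − 1.640 t² = 57.2 gives 1.640 t² − 36.80 t + 57.2 = 0.
t = [36.80 ± √(36.80² − 2·3.28·57.2)] / 3.28 = (36.80 ± 31.29) / 3.28, so t = 1.680 s or t = 20.76 s.
The descending-branch root is 20.76 s.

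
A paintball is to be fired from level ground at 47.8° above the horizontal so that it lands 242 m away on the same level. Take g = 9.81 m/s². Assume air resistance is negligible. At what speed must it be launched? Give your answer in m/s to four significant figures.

Level-ground range: R = v₀² sin(2θ)/g, so v₀ = √(gR / sin 2θ).
v₀ = √(9.81 × 242 / sin 95.60°) = √(2374 / 0.9952) = √2385.4 = 48.84 m/s.

48.84 m/s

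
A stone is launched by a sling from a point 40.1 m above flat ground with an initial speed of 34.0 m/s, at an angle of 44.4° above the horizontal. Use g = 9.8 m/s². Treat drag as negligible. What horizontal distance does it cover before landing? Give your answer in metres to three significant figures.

150 m

Resolve: vₓ = 34.00 cos 44.4° = 24.29 m/s and v_y0 = 34.00 sin 44.4° = 23.79 m/s.
Vertical motion (up positive, ground at y = 0): 4.900 t² − (23.79) t − 40.1 = 0, so t = (23.79 + √(23.79² + 2·9.80·40.1)) / 9.80 = (23.79 + 36.77) / 9.80 = 6.179 s.
Horizontal distance: R = vₓ t = 24.29 × 6.179 = 150.1 m.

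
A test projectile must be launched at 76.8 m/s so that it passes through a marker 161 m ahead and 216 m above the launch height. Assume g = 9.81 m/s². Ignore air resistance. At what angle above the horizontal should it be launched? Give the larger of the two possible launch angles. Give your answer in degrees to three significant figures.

79.6°

Trajectory: y = x tanθ − g x² (1 + tan²θ)/(2v₀²). With x = 161, y = 216, v₀ = 76.8, g = 9.81:
21.56 tan²θ − 161 tanθ + (237.6) = 0.
tanθ = [161 ± √(161² − 4 × 21.56 × (237.6))] / (2 × 21.56) = (161 ± 73.74) / 43.11, giving tanθ = 2.024 or 5.445.
θ = 63.71° or 79.59°; the larger is 79.59°.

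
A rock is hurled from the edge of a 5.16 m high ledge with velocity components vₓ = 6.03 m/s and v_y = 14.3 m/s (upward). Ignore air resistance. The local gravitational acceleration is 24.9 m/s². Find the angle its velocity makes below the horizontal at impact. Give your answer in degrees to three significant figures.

74.3°

With up positive and y = 0 at the ground: y(t) = 5.16 + (14.30) t − 12.45 t². Setting y = 0 and taking the positive root: t = [14.30 + √(14.30² + 2·24.9·5.16)] / 24.9 = (14.30 + 21.48) / 24.9 = 1.437 s.
At impact: v_y = v_y0 − g t = −21.48 m/s; vₓ = 6.030 m/s.
Angle below horizontal: arctan(|v_y|/vₓ) = arctan(21.48/6.030) = 74.32°.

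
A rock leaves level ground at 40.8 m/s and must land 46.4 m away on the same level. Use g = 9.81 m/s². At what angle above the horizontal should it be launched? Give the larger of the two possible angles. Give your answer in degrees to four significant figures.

82.07°

R = v₀² sin 2θ / g gives sin 2θ = gR/v₀² = 9.81·46.4/40.8² = 0.2734.
2θ = 15.87° or 180° − 15.87° = 164.1°, so θ = 7.935° or 82.07°.
The larger angle is 82.07°.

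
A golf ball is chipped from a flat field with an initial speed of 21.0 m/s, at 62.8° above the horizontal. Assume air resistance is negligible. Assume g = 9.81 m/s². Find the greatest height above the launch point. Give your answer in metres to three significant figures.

Horizontal component vₓ = 21.00 cos 62.8° = 9.599 m/s; vertical v_y0 = 21.00 sin 62.8° = 18.68 m/s.
Maximum height: H = v_y0² / (2g) = 18.68² / (2 × 9.81) = 17.78 m.

17.8 m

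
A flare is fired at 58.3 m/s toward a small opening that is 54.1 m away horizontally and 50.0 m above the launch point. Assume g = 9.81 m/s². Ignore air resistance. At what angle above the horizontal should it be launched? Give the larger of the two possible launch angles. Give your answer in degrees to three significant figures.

85.1°

Trajectory: y = x tanθ − g x² (1 + tan²θ)/(2v₀²). With x = 54.1, y = 50.0, v₀ = 58.3, g = 9.81:
4.224 tan²θ − 54.1 tanθ + (54.22) = 0.
tanθ = [54.1 ± √(54.1² − 4 × 4.224 × (54.22))] / (2 × 4.224) = (54.1 ± 44.84) / 8.447, giving tanθ = 1.096 or 11.71.
θ = 47.62° or 85.12°; the larger is 85.12°.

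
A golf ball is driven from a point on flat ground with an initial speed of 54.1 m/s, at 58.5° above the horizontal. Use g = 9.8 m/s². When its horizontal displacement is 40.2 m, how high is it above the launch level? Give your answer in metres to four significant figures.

55.69 m

Resolve: vₓ = 54.10 cos 58.5° = 28.27 m/s and v_y0 = 54.10 sin 58.5° = 46.13 m/s.
Time to reach x = 40.2 m: t = x/vₓ = 40.2/28.27 = 1.422 s.
Height: y = v_y0 t − ½ g t² = 46.13 × 1.422 − 4.900 × 1.422² = 65.60 − 9.910 = 55.69 m.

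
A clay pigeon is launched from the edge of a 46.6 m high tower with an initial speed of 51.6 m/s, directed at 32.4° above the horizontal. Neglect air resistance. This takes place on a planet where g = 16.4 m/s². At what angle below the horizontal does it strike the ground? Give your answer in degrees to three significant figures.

47.7°

vₓ = 51.60 cos 32.4° = 43.57 m/s; v_y0 = 51.60 sin 32.4° = 27.65 m/s.
With up positive and y = 0 at the ground: y(t) = 46.6 + (27.65) t − 8.200 t². Setting y = 0 and taking the positive root: t = [27.65 + √(27.65² + 2·16.4·46.6)] / 16.4 = (27.65 + 47.88) / 16.4 = 4.606 s.
At impact: v_y = v_y0 − g t = −47.88 m/s; vₓ = 43.57 m/s.
Angle below horizontal: arctan(|v_y|/vₓ) = arctan(47.88/43.57) = 47.70°.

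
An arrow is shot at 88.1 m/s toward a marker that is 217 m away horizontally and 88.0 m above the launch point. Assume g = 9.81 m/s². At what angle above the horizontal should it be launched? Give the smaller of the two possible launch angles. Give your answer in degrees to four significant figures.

30.56°

Trajectory: y = x tanθ − g x² (1 + tan²θ)/(2v₀²). With x = 217, y = 88.0, v₀ = 88.1, g = 9.81:
29.76 tan²θ − 217 tanθ + (117.8) = 0.
tanθ = [217 ± √(217² − 4 × 29.76 × (117.8))] / (2 × 29.76) = (217 ± 181.9) / 59.52, giving tanθ = 0.5905 or 6.702.
θ = 30.56° or 81.51°; the smaller is 30.56°.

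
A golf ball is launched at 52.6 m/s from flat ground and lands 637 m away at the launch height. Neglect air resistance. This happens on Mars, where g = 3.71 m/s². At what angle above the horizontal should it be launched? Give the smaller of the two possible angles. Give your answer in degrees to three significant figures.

29.3°

R = v₀² sin 2θ / g gives sin 2θ = gR/v₀² = 3.71·637/52.6² = 0.8542.
2θ = 58.67° or 180° − 58.67° = 121.3°, so θ = 29.33° or 60.67°.
The smaller angle is 29.33°.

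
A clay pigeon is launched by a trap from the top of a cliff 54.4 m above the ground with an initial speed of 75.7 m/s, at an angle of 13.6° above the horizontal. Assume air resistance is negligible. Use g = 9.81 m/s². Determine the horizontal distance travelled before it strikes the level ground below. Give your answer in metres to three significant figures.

Components: vₓ = 75.70 cos 13.6° = 73.58 m/s, v_y0 = 75.70 sin 13.6° = 17.80 m/s.
With up positive and y = 0 at the ground: y(t) = 54.4 + (17.80) t − 4.905 t². Setting y = 0 and taking the positive root: t = [17.80 + √(17.80² + 2·9.81·54.4)] / 9.81 = (17.80 + 37.20) / 9.81 = 5.607 s.
Horizontal distance: R = vₓ t = 73.58 × 5.607 = 412.5 m.

413 m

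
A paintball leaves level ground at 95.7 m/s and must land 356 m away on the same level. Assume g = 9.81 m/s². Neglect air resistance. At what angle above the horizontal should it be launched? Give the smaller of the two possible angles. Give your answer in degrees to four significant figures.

R = v₀² sin 2θ / g gives sin 2θ = gR/v₀² = 9.81·356/95.7² = 0.3813.
2θ = 22.42° or 180° − 22.42° = 157.6°, so θ = 11.21° or 78.79°.
The smaller angle is 11.21°.

11.21°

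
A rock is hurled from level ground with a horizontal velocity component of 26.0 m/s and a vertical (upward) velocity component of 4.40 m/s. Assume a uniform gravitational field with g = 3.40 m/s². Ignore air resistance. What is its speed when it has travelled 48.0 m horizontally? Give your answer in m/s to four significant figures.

26.07 m/s

x = vₓ t ⇒ t = 48.0/26.00 = 1.846 s.
Vertical velocity there: v_y = v_y0 − g t = 4.400 − 3.40 × 1.846 = −1.877 m/s.
Speed: √(vₓ² + v_y²) = √(26.00² + 1.877²) = 26.07 m/s.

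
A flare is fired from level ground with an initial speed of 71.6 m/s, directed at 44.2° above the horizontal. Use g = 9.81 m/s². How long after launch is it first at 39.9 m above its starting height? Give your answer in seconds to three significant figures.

Horizontal component vₓ = 71.60 cos 44.2° = 51.33 m/s; vertical v_y0 = 71.60 sin 44.2° = 49.92 m/s.
Require v_y0 t − ½ g t² = 39.9, i.e. 4.905 t² − 49.92 t + 39.9 = 0.
Quadratic formula: t = (49.92 ± √1708.9) / 9.81 = (49.92 ± 41.34) / 9.81 → t = 0.8745 s or 9.302 s.
The first (ascending) time is 0.8745 s.

0.874 s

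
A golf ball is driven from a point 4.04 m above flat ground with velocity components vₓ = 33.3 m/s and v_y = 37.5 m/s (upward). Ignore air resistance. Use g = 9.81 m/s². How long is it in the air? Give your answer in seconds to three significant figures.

7.75 s

The projectile lands when y = 4.04 + (37.50) t − ½·9.81·t² = 0. Positive root: t = (37.50 + √(37.50² + 2·9.81·4.04)) / 9.81 = (37.50 + 38.54) / 9.81 = 7.752 s.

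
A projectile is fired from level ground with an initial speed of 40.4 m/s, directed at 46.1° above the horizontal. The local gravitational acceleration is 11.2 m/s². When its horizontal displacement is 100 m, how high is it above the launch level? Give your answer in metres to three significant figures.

32.6 m

Resolve: vₓ = 40.40 cos 46.1° = 28.01 m/s and v_y0 = 40.40 sin 46.1° = 29.11 m/s.
Time to reach x = 100 m: t = x/vₓ = 100/28.01 = 3.570 s.
Height: y = v_y0 t − ½ g t² = 29.11 × 3.570 − 5.600 × 3.570² = 103.9 − 71.36 = 32.56 m.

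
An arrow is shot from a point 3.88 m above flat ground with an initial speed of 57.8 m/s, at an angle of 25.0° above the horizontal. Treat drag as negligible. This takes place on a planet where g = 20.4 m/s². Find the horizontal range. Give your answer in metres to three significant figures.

133 m

Components: vₓ = 57.80 cos 25.0° = 52.38 m/s, v_y0 = 57.80 sin 25.0° = 24.43 m/s.
The projectile lands when y = 3.88 + (24.43) t − ½·20.4·t² = 0. Positive root: t = (24.43 + √(24.43² + 2·20.4·3.88)) / 20.4 = (24.43 + 27.48) / 20.4 = 2.544 s.
Horizontal distance: R = vₓ t = 52.38 × 2.544 = 133.3 m.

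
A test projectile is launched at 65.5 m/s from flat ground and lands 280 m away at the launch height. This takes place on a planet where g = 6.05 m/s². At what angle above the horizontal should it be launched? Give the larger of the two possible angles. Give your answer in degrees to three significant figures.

78.4°

R = v₀² sin 2θ / g gives sin 2θ = gR/v₀² = 6.05·280/65.5² = 0.3948.
2θ = 23.26° or 180° − 23.26° = 156.7°, so θ = 11.63° or 78.37°.
The larger angle is 78.37°.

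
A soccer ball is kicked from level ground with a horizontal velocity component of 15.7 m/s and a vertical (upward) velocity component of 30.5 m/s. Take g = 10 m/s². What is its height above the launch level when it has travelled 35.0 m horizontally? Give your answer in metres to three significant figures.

x = vₓ t ⇒ t = 35.0/15.70 = 2.229 s.
Height: y = v_y0 t − ½ g t² = 30.50 × 2.229 − 5.000 × 2.229² = 67.99 − 24.85 = 43.14 m.

43.1 m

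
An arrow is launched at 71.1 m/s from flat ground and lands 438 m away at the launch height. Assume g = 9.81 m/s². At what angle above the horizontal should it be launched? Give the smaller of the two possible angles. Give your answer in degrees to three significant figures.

29.1°

R = v₀² sin 2θ / g gives sin 2θ = gR/v₀² = 9.81·438/71.1² = 0.8500.
2θ = 58.21° or 180° − 58.21° = 121.8°, so θ = 29.10° or 60.90°.
The smaller angle is 29.10°.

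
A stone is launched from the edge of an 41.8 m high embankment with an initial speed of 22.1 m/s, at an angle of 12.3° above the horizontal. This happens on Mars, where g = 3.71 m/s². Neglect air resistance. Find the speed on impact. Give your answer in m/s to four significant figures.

vₓ = 22.10 cos 12.3° = 21.59 m/s; v_y0 = 22.10 sin 12.3° = 4.708 m/s.
The projectile lands when y = 41.8 + (4.708) t − ½·3.71·t² = 0. Positive root: t = (4.708 + √(4.708² + 2·3.71·41.8)) / 3.71 = (4.708 + 18.23) / 3.71 = 6.183 s.
Vertical velocity at impact: v_y = v_y0 − g t = 4.708 − 3.71 × 6.183 = −18.23 m/s.
Speed: |v| = √(vₓ² + v_y²) = √(21.59² + 18.23²) = 28.26 m/s.

28.26 m/s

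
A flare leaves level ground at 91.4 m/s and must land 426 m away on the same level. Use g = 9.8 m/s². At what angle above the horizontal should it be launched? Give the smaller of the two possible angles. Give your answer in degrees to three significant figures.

R = v₀² sin 2θ / g gives sin 2θ = gR/v₀² = 9.80·426/91.4² = 0.4997.
2θ = 29.98° or 180° − 29.98° = 150.0°, so θ = 14.99° or 75.01°.
The smaller angle is 14.99°.

15.0°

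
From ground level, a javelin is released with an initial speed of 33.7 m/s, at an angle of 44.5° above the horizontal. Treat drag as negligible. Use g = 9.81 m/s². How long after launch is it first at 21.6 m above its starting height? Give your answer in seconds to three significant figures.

1.23 s

vₓ = 33.70 cos 44.5° = 24.04 m/s; v_y0 = 33.70 sin 44.5° = 23.62 m/s.
Height y(t) = 23.62 t − 4.905 t² = 21.6 gives 4.905 t² − 23.62 t + 21.6 = 0.
Quadratic formula: t = (23.62 ± √134.14) / 9.81 = (23.62 ± 11.58) / 9.81 → t = 1.227 s or 3.588 s.
The first (ascending) time is 1.227 s.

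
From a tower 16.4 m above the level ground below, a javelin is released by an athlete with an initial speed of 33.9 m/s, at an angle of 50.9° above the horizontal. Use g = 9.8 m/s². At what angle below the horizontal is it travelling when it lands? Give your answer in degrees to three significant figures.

vₓ = 33.90 cos 50.9° = 21.38 m/s; v_y0 = 33.90 sin 50.9° = 26.31 m/s.
Vertical motion (up positive, ground at y = 0): 4.900 t² − (26.31) t − 16.4 = 0, so t = (26.31 + √(26.31² + 2·9.80·16.4)) / 9.80 = (26.31 + 31.84) / 9.80 = 5.933 s.
At impact: v_y = v_y0 − g t = −31.84 m/s; vₓ = 21.38 m/s.
Angle below horizontal: arctan(|v_y|/vₓ) = arctan(31.84/21.38) = 56.12°.

56.1°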